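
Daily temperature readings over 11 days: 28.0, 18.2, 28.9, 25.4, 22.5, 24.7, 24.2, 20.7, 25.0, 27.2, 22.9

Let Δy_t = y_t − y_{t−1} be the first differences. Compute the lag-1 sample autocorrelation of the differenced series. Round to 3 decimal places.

-0.516

First differences Δy: -9.8, 10.7, -3.5, -2.9, 2.2, -0.5, -3.5, 4.3, 2.2, -4.3
Mean of differences = -0.5100
Numerator Σ(Δy_t−Δȳ)(Δy_{t+1}−Δȳ) = -148.6101
Denominator Σ(Δy_t−Δȳ)² = 287.7490
r_1(Δy) = -148.6101 / 287.7490 = -0.516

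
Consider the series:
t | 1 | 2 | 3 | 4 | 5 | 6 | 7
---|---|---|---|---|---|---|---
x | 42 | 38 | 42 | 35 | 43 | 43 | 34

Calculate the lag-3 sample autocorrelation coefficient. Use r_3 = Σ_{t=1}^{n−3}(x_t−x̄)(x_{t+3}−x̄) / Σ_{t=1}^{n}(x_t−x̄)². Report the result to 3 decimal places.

0.193

Mean x̄ = (42 + 38 + 42 + 35 + 43 + 43 + 34)/7 = 39.5714
Deviations from mean: 2.4286, -1.5714, 2.4286, -4.5714, 3.4286, 3.4286, -5.5714
Numerator Σ_{t=1}^{4}(x_t−x̄)(x_{t+3}−x̄) = 17.3061
Denominator Σ(x_t−x̄)² = 89.7143
r_3 = 17.3061 / 89.7143 = 0.193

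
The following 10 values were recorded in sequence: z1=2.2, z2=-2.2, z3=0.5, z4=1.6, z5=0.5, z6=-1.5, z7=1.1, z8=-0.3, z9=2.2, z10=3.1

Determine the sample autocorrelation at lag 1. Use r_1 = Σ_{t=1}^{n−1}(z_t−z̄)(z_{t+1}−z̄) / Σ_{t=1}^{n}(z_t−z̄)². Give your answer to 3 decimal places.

-0.109

Mean z̄ = (2.2 − 2.2 + 0.5 + 1.6 + 0.5 − 1.5 + 1.1 − 0.3 + 2.2 + 3.1)/10 = 0.7200
Numerator Σ_{t=1}^{9}(z_t−z̄)(z_{t+1}−z̄) = -2.7964
Denominator Σ(z_t−z̄)² = 25.5560
r_1 = -2.7964 / 25.5560 = -0.109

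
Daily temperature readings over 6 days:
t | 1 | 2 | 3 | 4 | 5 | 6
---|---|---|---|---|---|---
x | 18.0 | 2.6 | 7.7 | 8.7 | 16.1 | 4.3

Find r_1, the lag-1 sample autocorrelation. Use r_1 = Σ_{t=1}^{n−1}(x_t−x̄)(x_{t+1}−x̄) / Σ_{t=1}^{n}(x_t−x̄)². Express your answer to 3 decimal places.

Mean x̄ = (18.0 + 2.6 + 7.7 + 8.7 + 16.1 + 4.3)/6 = 9.5667
Σ(x_t−x̄)(x_{t+1}−x̄) = (-58.7522) + (13.0044) + (1.6178) + (-5.6622) + (-34.4089) = -84.2011
Denominator Σ(x_t−x̄)² = 194.3133
r_1 = -84.2011 / 194.3133 = -0.433

-0.433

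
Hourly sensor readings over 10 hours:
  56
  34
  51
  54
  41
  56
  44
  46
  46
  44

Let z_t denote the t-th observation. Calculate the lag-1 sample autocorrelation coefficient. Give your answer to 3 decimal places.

-0.567

Mean z̄ = (56 + 34 + 51 + 54 + 41 + 56 + 44 + 46 + 46 + 44)/10 = 47.2000
Numerator Σ_{t=1}^{9}(z_t−z̄)(z_{t+1}−z̄) = -256.2400
Denominator Σ(z_t−z̄)² = 451.6000
r_1 = -256.2400 / 451.6000 = -0.567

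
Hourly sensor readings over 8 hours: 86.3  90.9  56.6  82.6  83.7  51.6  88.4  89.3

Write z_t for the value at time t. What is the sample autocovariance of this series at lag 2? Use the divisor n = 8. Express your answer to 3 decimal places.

Mean z̄ = (86.3 + 90.9 + 56.6 + 82.6 + 83.7 + 51.6 + 88.4 + 89.3)/8 = 78.6750
Deviations: 7.6250, 12.2250, -22.0750, 3.9250, 5.0250, -27.0750, 9.7250, 10.6250
Σ_{t=1}^{6}(z_t−z̄)(z_{t+2}−z̄) = -576.3388
γ_2 = -576.3388 / 8 = -72.042

-72.042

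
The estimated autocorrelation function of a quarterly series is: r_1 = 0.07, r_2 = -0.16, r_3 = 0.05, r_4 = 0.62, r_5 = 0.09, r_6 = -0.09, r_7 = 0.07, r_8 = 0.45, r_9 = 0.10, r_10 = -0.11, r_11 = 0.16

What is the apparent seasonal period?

4

The largest autocorrelation is r_4 = 0.62, with a weaker echo at lag 8 (0.45); the remaining lags stay at or below 0.16.
The dominant spike at lag 4 indicates a seasonal period of 4.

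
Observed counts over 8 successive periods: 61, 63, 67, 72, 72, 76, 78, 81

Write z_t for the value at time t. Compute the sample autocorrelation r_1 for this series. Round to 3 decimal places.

0.614

Mean z̄ = (61 + 63 + 67 + 72 + 72 + 76 + 78 + 81)/8 = 71.2500
Σ(z_t−z̄)(z_{t+1}−z̄) = (84.5625) + (35.0625) + (-3.1875) + (0.5625) + (3.5625) + (32.0625) + (65.8125) = 218.4375
Denominator Σ(z_t−z̄)² = 355.5000
r_1 = 218.4375 / 355.5000 = 0.614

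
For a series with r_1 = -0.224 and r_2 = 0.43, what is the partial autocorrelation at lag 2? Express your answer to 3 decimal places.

0.400

φ_{22} = (r_2 − r_1²) / (1 − r_1²)
r_1² = (-0.224)² = 0.050176
Numerator = 0.43 − 0.0502 = 0.3798; denominator = 1 − 0.0502 = 0.9498
φ_{22} = 0.3798 / 0.9498 = 0.400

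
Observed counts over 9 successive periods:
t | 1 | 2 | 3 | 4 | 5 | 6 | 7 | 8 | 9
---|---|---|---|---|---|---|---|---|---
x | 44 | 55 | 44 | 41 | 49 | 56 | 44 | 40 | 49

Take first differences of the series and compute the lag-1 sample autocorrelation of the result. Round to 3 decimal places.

First differences Δx: 11, -11, -3, 8, 7, -12, -4, 9
Mean of differences = 0.6250
Numerator Σ(Δx_t−Δx̄)(Δx_{t+1}−Δx̄) = -119.0156
Denominator Σ(Δx_t−Δx̄)² = 601.8750
r_1(Δx) = -119.0156 / 601.8750 = -0.198

-0.198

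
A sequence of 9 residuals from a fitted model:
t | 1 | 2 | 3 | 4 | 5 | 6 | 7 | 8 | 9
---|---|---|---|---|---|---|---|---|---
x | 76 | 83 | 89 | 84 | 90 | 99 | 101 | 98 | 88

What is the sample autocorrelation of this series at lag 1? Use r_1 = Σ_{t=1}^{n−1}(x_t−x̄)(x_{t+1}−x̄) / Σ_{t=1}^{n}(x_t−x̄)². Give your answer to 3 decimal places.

Mean x̄ = (76 + 83 + 89 + 84 + 90 + 99 + 101 + 98 + 88)/9 = 89.7778
Numerator Σ_{t=1}^{8}(x_t−x̄)(x_{t+1}−x̄) = 285.0617
Denominator Σ(x_t−x̄)² = 551.5556
r_1 = 285.0617 / 551.5556 = 0.517

0.517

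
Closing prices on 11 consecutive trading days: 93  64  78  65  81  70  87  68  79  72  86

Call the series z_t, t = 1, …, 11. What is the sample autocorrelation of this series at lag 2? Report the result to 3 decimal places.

0.478

Mean z̄ = (93 + 64 + 78 + 65 + 81 + 70 + 87 + 68 + 79 + 72 + 86)/11 = 76.6364
Numerator Σ_{t=1}^{9}(z_t−z̄)(z_{t+2}−z̄) = 441.7355
Denominator Σ(z_t−z̄)² = 924.5455
r_2 = 441.7355 / 924.5455 = 0.478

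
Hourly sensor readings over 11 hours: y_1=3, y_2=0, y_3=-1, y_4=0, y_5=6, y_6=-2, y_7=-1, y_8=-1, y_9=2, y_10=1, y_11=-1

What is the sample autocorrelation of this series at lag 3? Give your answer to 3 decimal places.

Mean ȳ = (3 + 0 − 1 + 0 + 6 − 2 − 1 − 1 + 2 + 1 − 1)/11 = 0.5455
Numerator Σ_{t=1}^{8}(y_t−ȳ)(y_{t+3}−ȳ) = -9.9835
Denominator Σ(y_t−ȳ)² = 54.7273
r_3 = -9.9835 / 54.7273 = -0.182

-0.182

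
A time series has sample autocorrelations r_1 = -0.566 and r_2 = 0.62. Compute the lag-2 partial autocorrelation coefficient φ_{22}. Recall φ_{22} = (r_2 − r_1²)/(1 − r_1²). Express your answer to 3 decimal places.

φ_{22} = (r_2 − r_1²) / (1 − r_1²)
r_1² = (-0.566)² = 0.320356
Numerator = 0.62 − 0.3204 = 0.2996; denominator = 1 − 0.3204 = 0.6796
φ_{22} = 0.2996 / 0.6796 = 0.441

0.441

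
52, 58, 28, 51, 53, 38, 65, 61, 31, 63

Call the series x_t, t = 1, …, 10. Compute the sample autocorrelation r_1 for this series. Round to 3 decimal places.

-0.434

Mean x̄ = (52 + 58 + 28 + 51 + 53 + 38 + 65 + 61 + 31 + 63)/10 = 50.0000
Numerator Σ_{t=1}^{9}(x_t−x̄)(x_{t+1}−x̄) = -686.0000
Denominator Σ(x_t−x̄)² = 1582.0000
r_1 = -686.0000 / 1582.0000 = -0.434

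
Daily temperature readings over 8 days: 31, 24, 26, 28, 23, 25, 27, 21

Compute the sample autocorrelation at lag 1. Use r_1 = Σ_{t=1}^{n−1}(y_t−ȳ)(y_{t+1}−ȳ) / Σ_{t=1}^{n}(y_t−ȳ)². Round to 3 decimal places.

Mean ȳ = (31 + 24 + 26 + 28 + 23 + 25 + 27 + 21)/8 = 25.6250
Σ(y_t−ȳ)(y_{t+1}−ȳ) = (-8.7344) + (-0.6094) + (0.8906) + (-6.2344) + (1.6406) + (-0.8594) + (-6.3594) = -20.2656
Denominator Σ(y_t−ȳ)² = 67.8750
r_1 = -20.2656 / 67.8750 = -0.299

-0.299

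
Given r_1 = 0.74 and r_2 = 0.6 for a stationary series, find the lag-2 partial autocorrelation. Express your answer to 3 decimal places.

φ_{22} = (r_2 − r_1²) / (1 − r_1²)
r_1² = (0.74)² = 0.5476
Numerator = 0.6 − 0.5476 = 0.0524; denominator = 1 − 0.5476 = 0.4524
φ_{22} = 0.0524 / 0.4524 = 0.116

0.116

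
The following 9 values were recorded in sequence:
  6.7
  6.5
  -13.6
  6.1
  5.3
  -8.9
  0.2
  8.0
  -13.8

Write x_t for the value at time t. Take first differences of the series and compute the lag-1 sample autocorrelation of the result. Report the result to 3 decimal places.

-0.402

First differences Δx: -0.2, -20.1, 19.7, -0.8, -14.2, 9.1, 7.8, -21.8
Mean of differences = -2.5625
Numerator Σ(Δx_t−Δx̄)(Δx_{t+1}−Δx̄) = -627.3527
Denominator Σ(Δx_t−Δx̄)² = 1560.7788
r_1(Δx) = -627.3527 / 1560.7788 = -0.402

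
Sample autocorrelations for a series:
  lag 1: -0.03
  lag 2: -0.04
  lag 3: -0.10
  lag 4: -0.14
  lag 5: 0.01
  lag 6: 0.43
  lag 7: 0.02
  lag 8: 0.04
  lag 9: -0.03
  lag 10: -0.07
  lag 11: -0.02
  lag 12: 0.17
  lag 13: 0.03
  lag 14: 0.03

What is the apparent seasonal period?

The largest autocorrelation is r_6 = 0.43, with a weaker echo at lag 12 (0.17); the remaining lags stay at or below 0.04.
The dominant spike at lag 6 indicates a seasonal period of 6.

6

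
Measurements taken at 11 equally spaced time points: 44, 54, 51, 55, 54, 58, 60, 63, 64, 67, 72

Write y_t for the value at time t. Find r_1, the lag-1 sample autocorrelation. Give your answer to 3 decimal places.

0.535

Mean ȳ = (44 + 54 + 51 + 55 + 54 + 58 + 60 + 63 + 64 + 67 + 72)/11 = 58.3636
Numerator Σ_{t=1}^{10}(y_t−ȳ)(y_{t+1}−ȳ) = 335.4132
Denominator Σ(y_t−ȳ)² = 626.5455
r_1 = 335.4132 / 626.5455 = 0.535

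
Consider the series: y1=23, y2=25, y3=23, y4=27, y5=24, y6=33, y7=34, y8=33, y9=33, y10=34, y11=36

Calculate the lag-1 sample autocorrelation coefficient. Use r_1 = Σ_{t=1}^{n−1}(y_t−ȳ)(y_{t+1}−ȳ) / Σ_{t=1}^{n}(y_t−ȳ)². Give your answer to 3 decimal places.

Mean ȳ = (23 + 25 + 23 + 27 + 24 + 33 + 34 + 33 + 33 + 34 + 36)/11 = 29.5455
Numerator Σ_{t=1}^{10}(y_t−ȳ)(y_{t+1}−ȳ) = 157.9752
Denominator Σ(y_t−ȳ)² = 260.7273
r_1 = 157.9752 / 260.7273 = 0.606

0.606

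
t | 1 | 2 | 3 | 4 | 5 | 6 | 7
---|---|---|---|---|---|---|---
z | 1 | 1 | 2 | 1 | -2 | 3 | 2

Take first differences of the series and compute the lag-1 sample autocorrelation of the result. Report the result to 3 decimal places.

First differences Δz: 0, 1, -1, -3, 5, -1
Mean of differences = 0.1667
Numerator Σ(Δz_t−Δz̄)(Δz_{t+1}−Δz̄) = -18.3611
Denominator Σ(Δz_t−Δz̄)² = 36.8333
r_1(Δz) = -18.3611 / 36.8333 = -0.498

-0.498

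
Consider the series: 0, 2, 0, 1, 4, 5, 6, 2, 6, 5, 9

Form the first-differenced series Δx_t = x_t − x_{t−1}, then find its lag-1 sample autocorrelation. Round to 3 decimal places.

First differences Δx: 2, -2, 1, 3, 1, 1, -4, 4, -1, 4
Mean of differences = 0.9000
Numerator Σ(Δx_t−Δx̄)(Δx_{t+1}−Δx̄) = -30.5100
Denominator Σ(Δx_t−Δx̄)² = 60.9000
r_1(Δx) = -30.5100 / 60.9000 = -0.501

-0.501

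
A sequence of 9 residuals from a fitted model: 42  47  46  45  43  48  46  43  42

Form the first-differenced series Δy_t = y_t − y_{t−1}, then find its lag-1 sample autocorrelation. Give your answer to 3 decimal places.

-0.186

First differences Δy: 5, -1, -1, -2, 5, -2, -3, -1
Mean of differences = 0.0000
Numerator Σ(Δy_t−Δȳ)(Δy_{t+1}−Δȳ) = -13.0000
Denominator Σ(Δy_t−Δȳ)² = 70.0000
r_1(Δy) = -13.0000 / 70.0000 = -0.186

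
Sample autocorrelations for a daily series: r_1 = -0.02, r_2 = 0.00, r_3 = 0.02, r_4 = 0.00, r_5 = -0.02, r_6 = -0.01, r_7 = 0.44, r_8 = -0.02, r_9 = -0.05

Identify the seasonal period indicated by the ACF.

The largest autocorrelation is r_7 = 0.44; the remaining lags stay at or below 0.02.
The dominant spike at lag 7 indicates a seasonal period of 7.

7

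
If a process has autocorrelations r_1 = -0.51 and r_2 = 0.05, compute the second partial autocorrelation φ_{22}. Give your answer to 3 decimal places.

φ_{22} = (r_2 − r_1²) / (1 − r_1²)
r_1² = (-0.51)² = 0.2601
Numerator = 0.05 − 0.2601 = -0.2101; denominator = 1 − 0.2601 = 0.7399
φ_{22} = -0.2101 / 0.7399 = -0.284

-0.284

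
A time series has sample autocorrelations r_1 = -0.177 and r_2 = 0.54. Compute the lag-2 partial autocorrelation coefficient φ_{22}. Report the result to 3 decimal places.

0.525

φ_{22} = (r_2 − r_1²) / (1 − r_1²)
r_1² = (-0.177)² = 0.031329
Numerator = 0.54 − 0.0313 = 0.5087; denominator = 1 − 0.0313 = 0.9687
φ_{22} = 0.5087 / 0.9687 = 0.525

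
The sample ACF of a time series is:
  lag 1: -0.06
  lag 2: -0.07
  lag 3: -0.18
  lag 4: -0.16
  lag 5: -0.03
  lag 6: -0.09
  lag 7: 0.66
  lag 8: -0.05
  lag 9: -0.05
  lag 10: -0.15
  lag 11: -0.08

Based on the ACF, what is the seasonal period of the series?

The largest autocorrelation is r_7 = 0.66; the remaining lags stay at or below -0.03.
The dominant spike at lag 7 indicates a seasonal period of 7.

7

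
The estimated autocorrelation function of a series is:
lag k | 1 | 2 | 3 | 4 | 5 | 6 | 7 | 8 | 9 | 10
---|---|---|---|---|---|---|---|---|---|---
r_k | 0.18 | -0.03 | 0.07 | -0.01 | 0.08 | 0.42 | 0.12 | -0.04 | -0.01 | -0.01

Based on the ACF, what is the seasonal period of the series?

6

The largest autocorrelation is r_6 = 0.42; the remaining lags stay at or below 0.18.
The dominant spike at lag 6 indicates a seasonal period of 6.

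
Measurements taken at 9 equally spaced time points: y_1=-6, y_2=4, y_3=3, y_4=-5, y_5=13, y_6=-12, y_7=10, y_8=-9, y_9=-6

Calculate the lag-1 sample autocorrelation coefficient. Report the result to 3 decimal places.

Mean ȳ = (-6 + 4 + 3 − 5 + 13 − 12 + 10 − 9 − 6)/9 = -0.8889
Numerator Σ_{t=1}^{8}(y_t−ȳ)(y_{t+1}−ȳ) = -401.2346
Denominator Σ(y_t−ȳ)² = 608.8889
r_1 = -401.2346 / 608.8889 = -0.659

-0.659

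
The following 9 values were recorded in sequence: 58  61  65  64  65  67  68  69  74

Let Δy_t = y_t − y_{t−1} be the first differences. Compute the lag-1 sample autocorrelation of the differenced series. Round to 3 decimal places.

First differences Δy: 3, 4, -1, 1, 2, 1, 1, 5
Mean of differences = 2.0000
Numerator Σ(Δy_t−Δȳ)(Δy_{t+1}−Δȳ) = -3.0000
Denominator Σ(Δy_t−Δȳ)² = 26.0000
r_1(Δy) = -3.0000 / 26.0000 = -0.115

-0.115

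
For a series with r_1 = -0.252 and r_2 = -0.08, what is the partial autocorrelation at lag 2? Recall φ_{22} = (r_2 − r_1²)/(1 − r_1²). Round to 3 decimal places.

φ_{22} = (r_2 − r_1²) / (1 − r_1²)
r_1² = (-0.252)² = 0.063504
Numerator = -0.08 − 0.0635 = -0.1435; denominator = 1 − 0.0635 = 0.9365
φ_{22} = -0.1435 / 0.9365 = -0.153

-0.153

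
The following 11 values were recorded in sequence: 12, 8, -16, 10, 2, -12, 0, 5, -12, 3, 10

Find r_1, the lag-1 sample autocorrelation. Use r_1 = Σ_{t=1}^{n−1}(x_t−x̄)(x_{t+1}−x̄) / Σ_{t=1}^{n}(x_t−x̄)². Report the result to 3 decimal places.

-0.257

Mean x̄ = (12 + 8 − 16 + 10 + 2 − 12 + 0 + 5 − 12 + 3 + 10)/11 = 0.9091
Numerator Σ_{t=1}^{10}(x_t−x̄)(x_{t+1}−x̄) = -251.9174
Denominator Σ(x_t−x̄)² = 980.9091
r_1 = -251.9174 / 980.9091 = -0.257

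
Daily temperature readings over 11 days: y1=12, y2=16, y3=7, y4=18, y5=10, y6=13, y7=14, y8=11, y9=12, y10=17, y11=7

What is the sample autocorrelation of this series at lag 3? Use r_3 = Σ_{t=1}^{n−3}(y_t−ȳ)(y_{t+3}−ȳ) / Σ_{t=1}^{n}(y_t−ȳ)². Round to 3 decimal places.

Mean ȳ = (12 + 16 + 7 + 18 + 10 + 13 + 14 + 11 + 12 + 17 + 7)/11 = 12.4545
Numerator Σ_{t=1}^{8}(y_t−ȳ)(y_{t+3}−ȳ) = 12.6529
Denominator Σ(y_t−ȳ)² = 134.7273
r_3 = 12.6529 / 134.7273 = 0.094

0.094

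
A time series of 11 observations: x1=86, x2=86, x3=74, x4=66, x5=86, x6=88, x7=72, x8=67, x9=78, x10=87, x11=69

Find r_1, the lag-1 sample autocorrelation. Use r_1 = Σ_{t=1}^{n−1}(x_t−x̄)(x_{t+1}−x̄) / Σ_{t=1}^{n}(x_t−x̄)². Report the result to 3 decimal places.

-0.015

Mean x̄ = (86 + 86 + 74 + 66 + 86 + 88 + 72 + 67 + 78 + 87 + 69)/11 = 78.0909
Numerator Σ_{t=1}^{10}(x_t−x̄)(x_{t+1}−x̄) = -11.1901
Denominator Σ(x_t−x̄)² = 770.9091
r_1 = -11.1901 / 770.9091 = -0.015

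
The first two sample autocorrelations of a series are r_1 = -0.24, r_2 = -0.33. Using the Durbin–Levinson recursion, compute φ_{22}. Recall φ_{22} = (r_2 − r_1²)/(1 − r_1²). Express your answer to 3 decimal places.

-0.411

φ_{22} = (r_2 − r_1²) / (1 − r_1²)
r_1² = (-0.24)² = 0.0576
Numerator = -0.33 − 0.0576 = -0.3876; denominator = 1 − 0.0576 = 0.9424
φ_{22} = -0.3876 / 0.9424 = -0.411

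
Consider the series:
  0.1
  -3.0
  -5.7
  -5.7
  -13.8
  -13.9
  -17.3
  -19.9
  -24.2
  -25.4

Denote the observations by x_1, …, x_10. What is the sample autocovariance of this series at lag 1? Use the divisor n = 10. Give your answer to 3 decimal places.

50.180

Mean x̄ = (0.1 − 3.0 − 5.7 − 5.7 − 13.8 − 13.9 − 17.3 − 19.9 − 24.2 − 25.4)/10 = -12.8800
Σ_{t=1}^{9}(x_t−x̄)(x_{t+1}−x̄) = 501.7956
γ_1 = 501.7956 / 10 = 50.180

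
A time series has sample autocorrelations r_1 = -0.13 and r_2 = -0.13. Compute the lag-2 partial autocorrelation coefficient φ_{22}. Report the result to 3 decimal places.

φ_{22} = (r_2 − r_1²) / (1 − r_1²)
r_1² = (-0.13)² = 0.0169
Numerator = -0.13 − 0.0169 = -0.1469; denominator = 1 − 0.0169 = 0.9831
φ_{22} = -0.1469 / 0.9831 = -0.149

-0.149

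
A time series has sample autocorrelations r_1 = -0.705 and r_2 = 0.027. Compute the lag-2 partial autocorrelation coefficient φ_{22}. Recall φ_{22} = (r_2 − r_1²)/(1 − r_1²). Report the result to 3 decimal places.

φ_{22} = (r_2 − r_1²) / (1 − r_1²)
r_1² = (-0.705)² = 0.497025
Numerator = 0.027 − 0.4970 = -0.4700; denominator = 1 − 0.4970 = 0.5030
φ_{22} = -0.4700 / 0.5030 = -0.934

-0.934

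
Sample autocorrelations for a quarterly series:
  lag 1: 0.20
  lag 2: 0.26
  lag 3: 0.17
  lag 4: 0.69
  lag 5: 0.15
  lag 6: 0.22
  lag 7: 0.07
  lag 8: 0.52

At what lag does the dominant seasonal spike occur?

The largest autocorrelation is r_4 = 0.69, with a weaker echo at lag 8 (0.52); the remaining lags stay at or below 0.26.
The dominant spike at lag 4 indicates a seasonal period of 4.

4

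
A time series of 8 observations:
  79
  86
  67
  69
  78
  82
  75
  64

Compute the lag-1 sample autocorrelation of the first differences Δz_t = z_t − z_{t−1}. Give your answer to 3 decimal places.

First differences Δz: 7, -19, 2, 9, 4, -7, -11
Mean of differences = -2.1429
Numerator Σ(Δz_t−Δz̄)(Δz_{t+1}−Δz̄) = -96.1633
Denominator Σ(Δz_t−Δz̄)² = 648.8571
r_1(Δz) = -96.1633 / 648.8571 = -0.148

-0.148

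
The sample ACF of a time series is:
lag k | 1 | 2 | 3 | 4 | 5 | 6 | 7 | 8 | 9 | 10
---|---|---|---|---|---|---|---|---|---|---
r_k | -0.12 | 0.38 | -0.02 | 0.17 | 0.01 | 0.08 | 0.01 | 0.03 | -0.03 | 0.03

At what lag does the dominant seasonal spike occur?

2

The largest autocorrelation is r_2 = 0.38, with a weaker echo at lag 4 (0.17); the remaining lags stay at or below 0.08.
The dominant spike at lag 2 indicates a seasonal period of 2.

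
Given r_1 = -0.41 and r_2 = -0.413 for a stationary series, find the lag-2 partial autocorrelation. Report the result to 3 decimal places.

φ_{22} = (r_2 − r_1²) / (1 − r_1²)
r_1² = (-0.41)² = 0.1681
Numerator = -0.413 − 0.1681 = -0.5811; denominator = 1 − 0.1681 = 0.8319
φ_{22} = -0.5811 / 0.8319 = -0.699

-0.699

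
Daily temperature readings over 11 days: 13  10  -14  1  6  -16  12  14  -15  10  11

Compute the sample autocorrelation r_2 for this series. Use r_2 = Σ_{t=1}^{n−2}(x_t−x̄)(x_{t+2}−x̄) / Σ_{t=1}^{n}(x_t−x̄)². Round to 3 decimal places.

Mean x̄ = (13 + 10 − 14 + 1 + 6 − 16 + 12 + 14 − 15 + 10 + 11)/11 = 2.9091
Numerator Σ_{t=1}^{9}(x_t−x̄)(x_{t+2}−x̄) = -611.0165
Denominator Σ(x_t−x̄)² = 1450.9091
r_2 = -611.0165 / 1450.9091 = -0.421

-0.421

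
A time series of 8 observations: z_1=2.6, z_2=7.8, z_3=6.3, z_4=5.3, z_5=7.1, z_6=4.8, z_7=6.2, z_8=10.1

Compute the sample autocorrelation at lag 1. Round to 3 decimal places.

Mean z̄ = (2.6 + 7.8 + 6.3 + 5.3 + 7.1 + 4.8 + 6.2 + 10.1)/8 = 6.2750
Deviations from mean: -3.6750, 1.5250, 0.0250, -0.9750, 0.8250, -1.4750, -0.0750, 3.8250
Σ(z_t−z̄)(z_{t+1}−z̄) = (-5.6044) + (0.0381) + (-0.0244) + (-0.8044) + (-1.2169) + (0.1106) + (-0.2869) = -7.7881
Denominator Σ(z_t−z̄)² = 34.2750
r_1 = -7.7881 / 34.2750 = -0.227

-0.227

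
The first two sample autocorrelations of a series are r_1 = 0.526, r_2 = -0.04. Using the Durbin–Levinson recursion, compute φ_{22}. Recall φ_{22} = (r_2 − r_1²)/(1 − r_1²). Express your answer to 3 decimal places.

φ_{22} = (r_2 − r_1²) / (1 − r_1²)
r_1² = (0.526)² = 0.276676
Numerator = -0.04 − 0.2767 = -0.3167; denominator = 1 − 0.2767 = 0.7233
φ_{22} = -0.3167 / 0.7233 = -0.438

-0.438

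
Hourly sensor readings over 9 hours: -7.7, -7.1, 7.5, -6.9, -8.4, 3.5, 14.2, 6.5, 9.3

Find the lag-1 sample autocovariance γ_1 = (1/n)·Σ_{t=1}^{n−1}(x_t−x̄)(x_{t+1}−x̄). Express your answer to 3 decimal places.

18.661

Mean x̄ = (-7.7 − 7.1 + 7.5 − 6.9 − 8.4 + 3.5 + 14.2 + 6.5 + 9.3)/9 = 1.2111
Σ_{t=1}^{8}(x_t−x̄)(x_{t+1}−x̄) = 167.9499
γ_1 = 167.9499 / 9 = 18.661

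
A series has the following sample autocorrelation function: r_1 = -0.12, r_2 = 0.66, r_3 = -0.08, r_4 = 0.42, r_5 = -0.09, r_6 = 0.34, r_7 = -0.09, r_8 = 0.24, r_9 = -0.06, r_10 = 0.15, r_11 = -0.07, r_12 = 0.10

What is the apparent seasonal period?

The largest autocorrelation is r_2 = 0.66, with weaker echoes at lags 4 (0.42), 6 (0.34), 8 (0.24) and 10 (0.15); the remaining lags stay at or below 0.10.
The dominant spike at lag 2 indicates a seasonal period of 2.

2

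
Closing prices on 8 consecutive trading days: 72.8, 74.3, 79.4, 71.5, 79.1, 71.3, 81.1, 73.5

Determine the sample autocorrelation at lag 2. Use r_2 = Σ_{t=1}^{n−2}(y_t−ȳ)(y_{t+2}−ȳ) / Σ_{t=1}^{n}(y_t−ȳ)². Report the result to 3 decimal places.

Mean ȳ = (72.8 + 74.3 + 79.4 + 71.5 + 79.1 + 71.3 + 81.1 + 73.5)/8 = 75.3750
Σ(y_t−ȳ)(y_{t+2}−ȳ) = (-10.3644) + (4.1656) + (14.9931) + (15.7906) + (21.3256) + (7.6406) = 53.5513
Denominator Σ(y_t−ȳ)² = 105.7750
r_2 = 53.5513 / 105.7750 = 0.506

0.506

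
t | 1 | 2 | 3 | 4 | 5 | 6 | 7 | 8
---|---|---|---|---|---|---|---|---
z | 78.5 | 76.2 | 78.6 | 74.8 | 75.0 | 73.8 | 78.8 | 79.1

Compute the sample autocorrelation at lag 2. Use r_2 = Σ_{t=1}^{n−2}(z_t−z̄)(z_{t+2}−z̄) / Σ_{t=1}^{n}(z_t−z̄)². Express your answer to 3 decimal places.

-0.101

Mean z̄ = (78.5 + 76.2 + 78.6 + 74.8 + 75.0 + 73.8 + 78.8 + 79.1)/8 = 76.8500
Deviations from mean: 1.6500, -0.6500, 1.7500, -2.0500, -1.8500, -3.0500, 1.9500, 2.2500
Numerator Σ_{t=1}^{6}(z_t−z̄)(z_{t+2}−z̄) = -3.2350
Denominator Σ(z_t−z̄)² = 32.0000
r_2 = -3.2350 / 32.0000 = -0.101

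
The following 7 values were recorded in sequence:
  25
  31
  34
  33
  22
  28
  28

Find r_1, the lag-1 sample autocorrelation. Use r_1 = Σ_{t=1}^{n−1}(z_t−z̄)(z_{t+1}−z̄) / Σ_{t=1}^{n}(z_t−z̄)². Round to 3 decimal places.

0.025

Mean z̄ = (25 + 31 + 34 + 33 + 22 + 28 + 28)/7 = 28.7143
Σ(z_t−z̄)(z_{t+1}−z̄) = (-8.4898) + (12.0816) + (22.6531) + (-28.7755) + (4.7959) + (0.5102) = 2.7755
Denominator Σ(z_t−z̄)² = 111.4286
r_1 = 2.7755 / 111.4286 = 0.025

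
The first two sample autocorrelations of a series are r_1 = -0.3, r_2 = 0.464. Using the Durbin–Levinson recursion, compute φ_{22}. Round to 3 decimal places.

0.411

φ_{22} = (r_2 − r_1²) / (1 − r_1²)
r_1² = (-0.3)² = 0.09
Numerator = 0.464 − 0.0900 = 0.3740; denominator = 1 − 0.0900 = 0.9100
φ_{22} = 0.3740 / 0.9100 = 0.411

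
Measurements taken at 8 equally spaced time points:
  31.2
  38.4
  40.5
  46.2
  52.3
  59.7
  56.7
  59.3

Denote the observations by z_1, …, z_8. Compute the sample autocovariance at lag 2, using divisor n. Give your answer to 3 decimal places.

Mean z̄ = (31.2 + 38.4 + 40.5 + 46.2 + 52.3 + 59.7 + 56.7 + 59.3)/8 = 48.0375
Deviations: -16.8375, -9.6375, -7.5375, -1.8375, 4.2625, 11.6625, 8.6625, 11.2625
Σ_{t=1}^{6}(z_t−z̄)(z_{t+2}−z̄) = 259.3359
γ_2 = 259.3359 / 8 = 32.417

32.417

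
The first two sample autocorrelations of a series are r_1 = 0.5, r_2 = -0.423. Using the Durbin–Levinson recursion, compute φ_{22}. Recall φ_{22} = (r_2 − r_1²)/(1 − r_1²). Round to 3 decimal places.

-0.897

φ_{22} = (r_2 − r_1²) / (1 − r_1²)
r_1² = (0.5)² = 0.25
Numerator = -0.423 − 0.2500 = -0.6730; denominator = 1 − 0.2500 = 0.7500
φ_{22} = -0.6730 / 0.7500 = -0.897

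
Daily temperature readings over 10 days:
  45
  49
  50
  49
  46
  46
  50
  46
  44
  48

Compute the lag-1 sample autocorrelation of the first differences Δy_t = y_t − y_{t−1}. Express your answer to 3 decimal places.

-0.108

First differences Δy: 4, 1, -1, -3, 0, 4, -4, -2, 4
Mean of differences = 0.3333
Numerator Σ(Δy_t−Δȳ)(Δy_{t+1}−Δȳ) = -8.4444
Denominator Σ(Δy_t−Δȳ)² = 78.0000
r_1(Δy) = -8.4444 / 78.0000 = -0.108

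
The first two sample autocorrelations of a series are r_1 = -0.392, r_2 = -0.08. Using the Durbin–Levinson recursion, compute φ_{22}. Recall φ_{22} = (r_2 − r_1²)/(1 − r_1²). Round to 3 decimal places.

φ_{22} = (r_2 − r_1²) / (1 − r_1²)
r_1² = (-0.392)² = 0.153664
Numerator = -0.08 − 0.1537 = -0.2337; denominator = 1 − 0.1537 = 0.8463
φ_{22} = -0.2337 / 0.8463 = -0.276

-0.276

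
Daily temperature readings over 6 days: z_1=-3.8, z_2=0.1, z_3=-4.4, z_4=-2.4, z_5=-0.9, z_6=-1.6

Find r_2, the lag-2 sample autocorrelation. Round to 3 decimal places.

Mean z̄ = (-3.8 + 0.1 − 4.4 − 2.4 − 0.9 − 1.6)/6 = -2.1667
Deviations from mean: -1.6333, 2.2667, -2.2333, -0.2333, 1.2667, 0.5667
Σ(z_t−z̄)(z_{t+2}−z̄) = (3.6478) + (-0.5289) + (-2.8289) + (-0.1322) = 0.1578
Denominator Σ(z_t−z̄)² = 14.7733
r_2 = 0.1578 / 14.7733 = 0.011

0.011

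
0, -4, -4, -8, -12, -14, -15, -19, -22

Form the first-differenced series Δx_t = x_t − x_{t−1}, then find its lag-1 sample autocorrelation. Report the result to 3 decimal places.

-0.389

First differences Δx: -4, 0, -4, -4, -2, -1, -4, -3
Mean of differences = -2.7500
Numerator Σ(Δx_t−Δx̄)(Δx_{t+1}−Δx̄) = -6.8125
Denominator Σ(Δx_t−Δx̄)² = 17.5000
r_1(Δx) = -6.8125 / 17.5000 = -0.389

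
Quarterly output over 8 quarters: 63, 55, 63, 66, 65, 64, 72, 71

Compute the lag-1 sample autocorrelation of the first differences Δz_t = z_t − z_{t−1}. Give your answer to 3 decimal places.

-0.404

First differences Δz: -8, 8, 3, -1, -1, 8, -1
Mean of differences = 1.1429
Numerator Σ(Δz_t−Δz̄)(Δz_{t+1}−Δz̄) = -78.7347
Denominator Σ(Δz_t−Δz̄)² = 194.8571
r_1(Δz) = -78.7347 / 194.8571 = -0.404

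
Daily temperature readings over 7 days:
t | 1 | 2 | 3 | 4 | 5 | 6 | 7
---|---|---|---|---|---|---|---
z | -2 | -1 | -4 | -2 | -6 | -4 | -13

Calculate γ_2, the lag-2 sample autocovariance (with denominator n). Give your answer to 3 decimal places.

3.335

Mean z̄ = (-2 − 1 − 4 − 2 − 6 − 4 − 13)/7 = -4.5714
Σ_{t=1}^{5}(z_t−z̄)(z_{t+2}−z̄) = 23.3469
γ_2 = 23.3469 / 7 = 3.335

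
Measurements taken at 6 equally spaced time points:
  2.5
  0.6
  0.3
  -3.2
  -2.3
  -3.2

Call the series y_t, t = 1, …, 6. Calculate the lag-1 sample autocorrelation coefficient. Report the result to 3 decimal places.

0.381

Mean ȳ = (2.5 + 0.6 + 0.3 − 3.2 − 2.3 − 3.2)/6 = -0.8833
Deviations from mean: 3.3833, 1.4833, 1.1833, -2.3167, -1.4167, -2.3167
Σ(y_t−ȳ)(y_{t+1}−ȳ) = (5.0186) + (1.7553) + (-2.7414) + (3.2819) + (3.2819) = 10.5964
Denominator Σ(y_t−ȳ)² = 27.7883
r_1 = 10.5964 / 27.7883 = 0.381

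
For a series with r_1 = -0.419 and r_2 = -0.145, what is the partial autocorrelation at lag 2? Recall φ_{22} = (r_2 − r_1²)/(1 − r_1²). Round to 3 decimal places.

φ_{22} = (r_2 − r_1²) / (1 − r_1²)
r_1² = (-0.419)² = 0.175561
Numerator = -0.145 − 0.1756 = -0.3206; denominator = 1 − 0.1756 = 0.8244
φ_{22} = -0.3206 / 0.8244 = -0.389

-0.389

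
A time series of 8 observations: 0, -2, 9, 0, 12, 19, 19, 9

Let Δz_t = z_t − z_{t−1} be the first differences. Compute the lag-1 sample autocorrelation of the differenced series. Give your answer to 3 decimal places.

-0.356

First differences Δz: -2, 11, -9, 12, 7, 0, -10
Mean of differences = 1.2857
Numerator Σ(Δz_t−Δz̄)(Δz_{t+1}−Δz̄) = -173.6531
Denominator Σ(Δz_t−Δz̄)² = 487.4286
r_1(Δz) = -173.6531 / 487.4286 = -0.356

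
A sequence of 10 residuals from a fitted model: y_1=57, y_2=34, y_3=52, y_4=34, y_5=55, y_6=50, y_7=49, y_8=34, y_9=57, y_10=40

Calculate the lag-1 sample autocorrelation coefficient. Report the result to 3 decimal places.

Mean ȳ = (57 + 34 + 52 + 34 + 55 + 50 + 49 + 34 + 57 + 40)/10 = 46.2000
Numerator Σ_{t=1}^{9}(y_t−ȳ)(y_{t+1}−ȳ) = -569.4400
Denominator Σ(y_t−ȳ)² = 851.6000
r_1 = -569.4400 / 851.6000 = -0.669

-0.669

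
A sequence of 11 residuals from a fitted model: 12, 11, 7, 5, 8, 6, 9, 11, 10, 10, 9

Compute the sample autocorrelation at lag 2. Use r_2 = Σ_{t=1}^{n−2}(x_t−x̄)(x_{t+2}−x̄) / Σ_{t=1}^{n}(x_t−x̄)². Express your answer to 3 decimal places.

Mean x̄ = (12 + 11 + 7 + 5 + 8 + 6 + 9 + 11 + 10 + 10 + 9)/11 = 8.9091
Numerator Σ_{t=1}^{9}(x_t−x̄)(x_{t+2}−x̄) = -4.6529
Denominator Σ(x_t−x̄)² = 48.9091
r_2 = -4.6529 / 48.9091 = -0.095

-0.095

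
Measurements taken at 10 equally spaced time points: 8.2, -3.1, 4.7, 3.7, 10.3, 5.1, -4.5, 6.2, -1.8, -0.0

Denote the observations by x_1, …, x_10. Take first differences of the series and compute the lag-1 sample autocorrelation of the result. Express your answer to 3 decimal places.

-0.549

First differences Δx: -11.3, 7.8, -1.0, 6.6, -5.2, -9.6, 10.7, -8.0, 1.8
Mean of differences = -0.9111
Numerator Σ(Δx_t−Δx̄)(Δx_{t+1}−Δx̄) = -289.3057
Denominator Σ(Δx_t−Δx̄)² = 526.5489
r_1(Δx) = -289.3057 / 526.5489 = -0.549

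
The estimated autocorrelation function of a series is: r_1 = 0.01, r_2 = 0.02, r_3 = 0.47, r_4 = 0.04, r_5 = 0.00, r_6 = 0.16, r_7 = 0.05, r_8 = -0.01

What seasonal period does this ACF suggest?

The largest autocorrelation is r_3 = 0.47, with a weaker echo at lag 6 (0.16); the remaining lags stay at or below 0.05.
The dominant spike at lag 3 indicates a seasonal period of 3.

3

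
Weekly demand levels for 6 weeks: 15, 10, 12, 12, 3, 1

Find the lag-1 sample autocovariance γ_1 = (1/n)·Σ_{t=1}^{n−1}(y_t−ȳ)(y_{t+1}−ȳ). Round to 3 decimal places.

8.023

Mean ȳ = (15 + 10 + 12 + 12 + 3 + 1)/6 = 8.8333
Σ_{t=1}^{5}(y_t−ȳ)(y_{t+1}−ȳ) = 48.1389
γ_1 = 48.1389 / 6 = 8.023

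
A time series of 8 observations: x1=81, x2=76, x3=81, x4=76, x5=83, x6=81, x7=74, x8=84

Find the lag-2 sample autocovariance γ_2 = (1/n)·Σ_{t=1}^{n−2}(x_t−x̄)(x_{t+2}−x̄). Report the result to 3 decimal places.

Mean x̄ = (81 + 76 + 81 + 76 + 83 + 81 + 74 + 84)/8 = 79.5000
Deviations: 1.5000, -3.5000, 1.5000, -3.5000, 3.5000, 1.5000, -5.5000, 4.5000
Σ_{t=1}^{6}(x_t−x̄)(x_{t+2}−x̄) = 2.0000
γ_2 = 2.0000 / 8 = 0.250

0.250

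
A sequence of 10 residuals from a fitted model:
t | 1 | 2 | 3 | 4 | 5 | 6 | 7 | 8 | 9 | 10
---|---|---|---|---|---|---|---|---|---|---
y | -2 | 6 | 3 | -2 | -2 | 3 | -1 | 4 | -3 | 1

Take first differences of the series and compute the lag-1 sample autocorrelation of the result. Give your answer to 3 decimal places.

-0.479

First differences Δy: 8, -3, -5, 0, 5, -4, 5, -7, 4
Mean of differences = 0.3333
Numerator Σ(Δy_t−Δȳ)(Δy_{t+1}−Δȳ) = -109.1111
Denominator Σ(Δy_t−Δȳ)² = 228.0000
r_1(Δy) = -109.1111 / 228.0000 = -0.479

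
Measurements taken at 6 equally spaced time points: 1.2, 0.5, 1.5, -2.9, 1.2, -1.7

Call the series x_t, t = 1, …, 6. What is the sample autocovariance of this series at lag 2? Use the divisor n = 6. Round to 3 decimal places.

Mean x̄ = (1.2 + 0.5 + 1.5 − 2.9 + 1.2 − 1.7)/6 = -0.0333
Deviations: 1.2333, 0.5333, 1.5333, -2.8667, 1.2333, -1.6667
Σ_{t=1}^{4}(x_t−x̄)(x_{t+2}−x̄) = 7.0311
γ_2 = 7.0311 / 6 = 1.172

1.172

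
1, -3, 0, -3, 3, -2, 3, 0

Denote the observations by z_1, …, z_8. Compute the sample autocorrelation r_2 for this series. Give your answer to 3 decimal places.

0.580

Mean z̄ = (1 − 3 + 0 − 3 + 3 − 2 + 3 + 0)/8 = -0.1250
Deviations from mean: 1.1250, -2.8750, 0.1250, -2.8750, 3.1250, -1.8750, 3.1250, 0.1250
Σ(z_t−z̄)(z_{t+2}−z̄) = (0.1406) + (8.2656) + (0.3906) + (5.3906) + (9.7656) + (-0.2344) = 23.7188
Denominator Σ(z_t−z̄)² = 40.8750
r_2 = 23.7188 / 40.8750 = 0.580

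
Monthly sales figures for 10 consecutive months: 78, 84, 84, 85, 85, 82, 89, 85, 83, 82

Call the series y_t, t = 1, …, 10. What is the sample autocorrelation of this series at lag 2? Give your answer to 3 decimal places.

Mean ȳ = (78 + 84 + 84 + 85 + 85 + 82 + 89 + 85 + 83 + 82)/10 = 83.7000
Numerator Σ_{t=1}^{8}(y_t−ȳ)(y_{t+2}−ȳ) = -4.3800
Denominator Σ(y_t−ȳ)² = 72.1000
r_2 = -4.3800 / 72.1000 = -0.061

-0.061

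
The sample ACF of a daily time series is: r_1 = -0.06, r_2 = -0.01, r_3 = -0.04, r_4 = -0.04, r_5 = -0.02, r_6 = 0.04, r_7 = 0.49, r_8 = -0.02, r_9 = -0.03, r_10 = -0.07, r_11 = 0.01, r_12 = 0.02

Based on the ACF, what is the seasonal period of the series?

The largest autocorrelation is r_7 = 0.49; the remaining lags stay at or below 0.04.
The dominant spike at lag 7 indicates a seasonal period of 7.

7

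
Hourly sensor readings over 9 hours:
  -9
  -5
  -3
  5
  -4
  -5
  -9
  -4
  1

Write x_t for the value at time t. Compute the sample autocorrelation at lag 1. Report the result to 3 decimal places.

Mean x̄ = (-9 − 5 − 3 + 5 − 4 − 5 − 9 − 4 + 1)/9 = -3.6667
Numerator Σ_{t=1}^{8}(x_t−x̄)(x_{t+1}−x̄) = 16.8889
Denominator Σ(x_t−x̄)² = 158.0000
r_1 = 16.8889 / 158.0000 = 0.107

0.107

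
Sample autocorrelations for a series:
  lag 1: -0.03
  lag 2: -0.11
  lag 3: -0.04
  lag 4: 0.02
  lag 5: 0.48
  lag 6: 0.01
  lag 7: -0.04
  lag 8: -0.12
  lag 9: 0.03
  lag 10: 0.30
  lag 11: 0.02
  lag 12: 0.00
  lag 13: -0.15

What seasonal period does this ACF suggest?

5

The largest autocorrelation is r_5 = 0.48, with a weaker echo at lag 10 (0.30); the remaining lags stay at or below 0.03.
The dominant spike at lag 5 indicates a seasonal period of 5.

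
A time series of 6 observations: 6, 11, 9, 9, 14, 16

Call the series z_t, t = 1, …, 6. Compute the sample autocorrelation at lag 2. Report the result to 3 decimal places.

Mean z̄ = (6 + 11 + 9 + 9 + 14 + 16)/6 = 10.8333
Deviations from mean: -4.8333, 0.1667, -1.8333, -1.8333, 3.1667, 5.1667
Σ(z_t−z̄)(z_{t+2}−z̄) = (8.8611) + (-0.3056) + (-5.8056) + (-9.4722) = -6.7222
Denominator Σ(z_t−z̄)² = 66.8333
r_2 = -6.7222 / 66.8333 = -0.101

-0.101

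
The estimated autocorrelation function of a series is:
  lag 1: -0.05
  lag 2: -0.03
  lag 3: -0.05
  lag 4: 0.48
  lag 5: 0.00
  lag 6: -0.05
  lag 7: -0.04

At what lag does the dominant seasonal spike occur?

4

The largest autocorrelation is r_4 = 0.48; the remaining lags stay at or below 0.00.
The dominant spike at lag 4 indicates a seasonal period of 4.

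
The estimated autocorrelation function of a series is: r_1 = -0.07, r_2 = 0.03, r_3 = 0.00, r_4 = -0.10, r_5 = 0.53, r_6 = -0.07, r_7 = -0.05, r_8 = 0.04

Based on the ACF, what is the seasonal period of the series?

5

The largest autocorrelation is r_5 = 0.53; the remaining lags stay at or below 0.04.
The dominant spike at lag 5 indicates a seasonal period of 5.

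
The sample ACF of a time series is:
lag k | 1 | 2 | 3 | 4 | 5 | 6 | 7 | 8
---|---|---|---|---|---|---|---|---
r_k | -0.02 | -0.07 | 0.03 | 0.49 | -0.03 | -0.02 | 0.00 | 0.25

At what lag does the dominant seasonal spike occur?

4

The largest autocorrelation is r_4 = 0.49, with a weaker echo at lag 8 (0.25); the remaining lags stay at or below 0.03.
The dominant spike at lag 4 indicates a seasonal period of 4.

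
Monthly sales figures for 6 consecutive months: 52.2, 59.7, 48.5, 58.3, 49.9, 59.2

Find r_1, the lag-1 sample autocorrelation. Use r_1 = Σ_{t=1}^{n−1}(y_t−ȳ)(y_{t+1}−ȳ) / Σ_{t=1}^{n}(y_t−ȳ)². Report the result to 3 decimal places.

Mean ȳ = (52.2 + 59.7 + 48.5 + 58.3 + 49.9 + 59.2)/6 = 54.6333
Deviations from mean: -2.4333, 5.0667, -6.1333, 3.6667, -4.7333, 4.5667
Σ(y_t−ȳ)(y_{t+1}−ȳ) = (-12.3289) + (-31.0756) + (-22.4889) + (-17.3556) + (-21.6156) = -104.8644
Denominator Σ(y_t−ȳ)² = 125.9133
r_1 = -104.8644 / 125.9133 = -0.833

-0.833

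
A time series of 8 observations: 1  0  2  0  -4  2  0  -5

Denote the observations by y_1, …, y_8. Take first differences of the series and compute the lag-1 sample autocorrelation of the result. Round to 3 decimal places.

-0.291

First differences Δy: -1, 2, -2, -4, 6, -2, -5
Mean of differences = -0.8571
Numerator Σ(Δy_t−Δȳ)(Δy_{t+1}−Δȳ) = -24.7347
Denominator Σ(Δy_t−Δȳ)² = 84.8571
r_1(Δy) = -24.7347 / 84.8571 = -0.291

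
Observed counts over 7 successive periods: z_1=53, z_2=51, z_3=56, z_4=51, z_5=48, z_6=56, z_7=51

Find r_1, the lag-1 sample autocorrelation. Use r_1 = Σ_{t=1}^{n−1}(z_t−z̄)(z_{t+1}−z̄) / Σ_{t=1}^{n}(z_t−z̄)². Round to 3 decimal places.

-0.499

Mean z̄ = (53 + 51 + 56 + 51 + 48 + 56 + 51)/7 = 52.2857
Deviations from mean: 0.7143, -1.2857, 3.7143, -1.2857, -4.2857, 3.7143, -1.2857
Numerator Σ_{t=1}^{6}(z_t−z̄)(z_{t+1}−z̄) = -25.6531
Denominator Σ(z_t−z̄)² = 51.4286
r_1 = -25.6531 / 51.4286 = -0.499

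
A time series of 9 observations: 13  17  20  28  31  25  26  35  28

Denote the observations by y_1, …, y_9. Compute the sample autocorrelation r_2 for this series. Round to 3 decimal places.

0.041

Mean ȳ = (13 + 17 + 20 + 28 + 31 + 25 + 26 + 35 + 28)/9 = 24.7778
Numerator Σ_{t=1}^{7}(y_t−ȳ)(y_{t+2}−ȳ) = 16.0123
Denominator Σ(y_t−ȳ)² = 387.5556
r_2 = 16.0123 / 387.5556 = 0.041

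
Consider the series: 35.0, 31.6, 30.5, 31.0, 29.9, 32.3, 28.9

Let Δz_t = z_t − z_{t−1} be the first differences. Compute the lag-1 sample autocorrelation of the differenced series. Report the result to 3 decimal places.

-0.335

First differences Δz: -3.4, -1.1, 0.5, -1.1, 2.4, -3.4
Mean of differences = -1.0167
Numerator Σ(Δz_t−Δz̄)(Δz_{t+1}−Δz̄) = -8.4819
Denominator Σ(Δz_t−Δz̄)² = 25.3483
r_1(Δz) = -8.4819 / 25.3483 = -0.335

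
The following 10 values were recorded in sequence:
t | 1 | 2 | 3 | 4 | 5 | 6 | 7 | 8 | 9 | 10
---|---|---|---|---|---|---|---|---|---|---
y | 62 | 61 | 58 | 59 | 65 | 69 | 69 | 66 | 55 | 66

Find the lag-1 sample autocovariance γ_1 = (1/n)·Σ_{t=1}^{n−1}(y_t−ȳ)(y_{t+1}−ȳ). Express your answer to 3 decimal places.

4.200

Mean ȳ = (62 + 61 + 58 + 59 + 65 + 69 + 69 + 66 + 55 + 66)/10 = 63.0000
Σ_{t=1}^{9}(y_t−ȳ)(y_{t+1}−ȳ) = 42.0000
γ_1 = 42.0000 / 10 = 4.200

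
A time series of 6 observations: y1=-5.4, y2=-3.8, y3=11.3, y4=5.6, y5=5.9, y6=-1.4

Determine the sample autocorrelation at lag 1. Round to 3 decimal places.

Mean ȳ = (-5.4 − 3.8 + 11.3 + 5.6 + 5.9 − 1.4)/6 = 2.0333
Deviations from mean: -7.4333, -5.8333, 9.2667, 3.5667, 3.8667, -3.4333
Numerator Σ_{t=1}^{5}(y_t−ȳ)(y_{t+1}−ȳ) = 22.8722
Denominator Σ(y_t−ȳ)² = 214.6133
r_1 = 22.8722 / 214.6133 = 0.107

0.107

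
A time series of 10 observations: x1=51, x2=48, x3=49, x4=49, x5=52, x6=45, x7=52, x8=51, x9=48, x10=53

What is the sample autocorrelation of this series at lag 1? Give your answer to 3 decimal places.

Mean x̄ = (51 + 48 + 49 + 49 + 52 + 45 + 52 + 51 + 48 + 53)/10 = 49.8000
Numerator Σ_{t=1}^{9}(x_t−x̄)(x_{t+1}−x̄) = -28.2400
Denominator Σ(x_t−x̄)² = 53.6000
r_1 = -28.2400 / 53.6000 = -0.527

-0.527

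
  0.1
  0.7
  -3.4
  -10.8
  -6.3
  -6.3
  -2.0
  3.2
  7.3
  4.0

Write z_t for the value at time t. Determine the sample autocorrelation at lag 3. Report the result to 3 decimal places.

-0.279

Mean z̄ = (0.1 + 0.7 − 3.4 − 10.8 − 6.3 − 6.3 − 2.0 + 3.2 + 7.3 + 4.0)/10 = -1.3500
Σ(z_t−z̄)(z_{t+3}−z̄) = (-13.7025) + (-10.1475) + (10.1475) + (6.1425) + (-22.5225) + (-42.8175) + (-3.4775) = -76.3775
Denominator Σ(z_t−z̄)² = 273.3850
r_3 = -76.3775 / 273.3850 = -0.279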